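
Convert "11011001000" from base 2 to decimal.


Input: "11011001000" in base 2
Positional expansion:
  Digit '1' (value 1) x 2^10 = 1024
  Digit '1' (value 1) x 2^9 = 512
  Digit '0' (value 0) x 2^8 = 0
  Digit '1' (value 1) x 2^7 = 128
  Digit '1' (value 1) x 2^6 = 64
  Digit '0' (value 0) x 2^5 = 0
  Digit '0' (value 0) x 2^4 = 0
  Digit '1' (value 1) x 2^3 = 8
  Digit '0' (value 0) x 2^2 = 0
  Digit '0' (value 0) x 2^1 = 0
  Digit '0' (value 0) x 2^0 = 0
Sum = 1736

1736


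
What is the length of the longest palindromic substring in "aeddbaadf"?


Input: "aeddbaadf"
Checking substrings for palindromes:
  [2:4] "dd" (len 2) => palindrome
  [5:7] "aa" (len 2) => palindrome
Longest palindromic substring: "dd" with length 2

2


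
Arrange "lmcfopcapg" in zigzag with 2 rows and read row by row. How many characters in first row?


Zigzag "lmcfopcapg" into 2 rows:
Placing characters:
  'l' => row 0
  'm' => row 1
  'c' => row 0
  'f' => row 1
  'o' => row 0
  'p' => row 1
  'c' => row 0
  'a' => row 1
  'p' => row 0
  'g' => row 1
Rows:
  Row 0: "lcocp"
  Row 1: "mfpag"
First row length: 5

5


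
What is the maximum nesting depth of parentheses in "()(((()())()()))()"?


Input: "()(((()())()()))()"
Tracking depth:
  Position 0 '(': depth becomes 1
  Position 1 ')': depth becomes 0
  Position 2 '(': depth becomes 1
  Position 3 '(': depth becomes 2
  Position 4 '(': depth becomes 3
  Position 5 '(': depth becomes 4
  Position 6 ')': depth becomes 3
  Position 7 '(': depth becomes 4
  Position 8 ')': depth becomes 3
  Position 9 ')': depth becomes 2
  Position 10 '(': depth becomes 3
  Position 11 ')': depth becomes 2
  Position 12 '(': depth becomes 3
  Position 13 ')': depth becomes 2
  Position 14 ')': depth becomes 1
  Position 15 ')': depth becomes 0
  Position 16 '(': depth becomes 1
  Position 17 ')': depth becomes 0
Maximum depth reached: 4

4


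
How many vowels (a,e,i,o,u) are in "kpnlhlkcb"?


Input: kpnlhlkcb
Checking each character:
  'k' at position 0: consonant
  'p' at position 1: consonant
  'n' at position 2: consonant
  'l' at position 3: consonant
  'h' at position 4: consonant
  'l' at position 5: consonant
  'k' at position 6: consonant
  'c' at position 7: consonant
  'b' at position 8: consonant
Total vowels: 0

0


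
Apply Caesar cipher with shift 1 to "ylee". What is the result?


Caesar cipher: shift "ylee" by 1
  'y' (pos 24) + 1 = pos 25 = 'z'
  'l' (pos 11) + 1 = pos 12 = 'm'
  'e' (pos 4) + 1 = pos 5 = 'f'
  'e' (pos 4) + 1 = pos 5 = 'f'
Result: zmff

zmff


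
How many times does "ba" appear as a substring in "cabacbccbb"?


Searching for "ba" in "cabacbccbb"
Scanning each position:
  Position 0: "ca" => no
  Position 1: "ab" => no
  Position 2: "ba" => MATCH
  Position 3: "ac" => no
  Position 4: "cb" => no
  Position 5: "bc" => no
  Position 6: "cc" => no
  Position 7: "cb" => no
  Position 8: "bb" => no
Total occurrences: 1

1


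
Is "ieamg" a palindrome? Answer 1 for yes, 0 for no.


Input: ieamg
Reversed: gmaei
  Compare pos 0 ('i') with pos 4 ('g'): MISMATCH
  Compare pos 1 ('e') with pos 3 ('m'): MISMATCH
Result: not a palindrome

0


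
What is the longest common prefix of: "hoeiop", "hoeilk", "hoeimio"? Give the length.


Words: hoeiop, hoeilk, hoeimio
  Position 0: all 'h' => match
  Position 1: all 'o' => match
  Position 2: all 'e' => match
  Position 3: all 'i' => match
  Position 4: ('o', 'l', 'm') => mismatch, stop
LCP = "hoei" (length 4)

4


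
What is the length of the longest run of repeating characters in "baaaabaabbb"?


Input: "baaaabaabbb"
Scanning for longest run:
  Position 1 ('a'): new char, reset run to 1
  Position 2 ('a'): continues run of 'a', length=2
  Position 3 ('a'): continues run of 'a', length=3
  Position 4 ('a'): continues run of 'a', length=4
  Position 5 ('b'): new char, reset run to 1
  Position 6 ('a'): new char, reset run to 1
  Position 7 ('a'): continues run of 'a', length=2
  Position 8 ('b'): new char, reset run to 1
  Position 9 ('b'): continues run of 'b', length=2
  Position 10 ('b'): continues run of 'b', length=3
Longest run: 'a' with length 4

4


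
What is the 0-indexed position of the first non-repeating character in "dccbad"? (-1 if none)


Input: dccbad
Character frequencies:
  'a': 1
  'b': 1
  'c': 2
  'd': 2
Scanning left to right for freq == 1:
  Position 0 ('d'): freq=2, skip
  Position 1 ('c'): freq=2, skip
  Position 2 ('c'): freq=2, skip
  Position 3 ('b'): unique! => answer = 3

3


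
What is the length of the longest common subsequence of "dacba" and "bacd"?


LCS of "dacba" and "bacd"
DP table:
           b    a    c    d
      0    0    0    0    0
  d   0    0    0    0    1
  a   0    0    1    1    1
  c   0    0    1    2    2
  b   0    1    1    2    2
  a   0    1    2    2    2
LCS length = dp[5][4] = 2

2


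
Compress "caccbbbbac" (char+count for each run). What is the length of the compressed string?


Input: caccbbbbac
Runs:
  'c' x 1 => "c1"
  'a' x 1 => "a1"
  'c' x 2 => "c2"
  'b' x 4 => "b4"
  'a' x 1 => "a1"
  'c' x 1 => "c1"
Compressed: "c1a1c2b4a1c1"
Compressed length: 12

12


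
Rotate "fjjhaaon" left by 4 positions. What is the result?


Input: "fjjhaaon", rotate left by 4
First 4 characters: "fjjh"
Remaining characters: "aaon"
Concatenate remaining + first: "aaon" + "fjjh" = "aaonfjjh"

aaonfjjh


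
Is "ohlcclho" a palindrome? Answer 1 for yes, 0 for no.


Input: ohlcclho
Reversed: ohlcclho
  Compare pos 0 ('o') with pos 7 ('o'): match
  Compare pos 1 ('h') with pos 6 ('h'): match
  Compare pos 2 ('l') with pos 5 ('l'): match
  Compare pos 3 ('c') with pos 4 ('c'): match
Result: palindrome

1


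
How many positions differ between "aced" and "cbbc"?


Comparing "aced" and "cbbc" position by position:
  Position 0: 'a' vs 'c' => DIFFER
  Position 1: 'c' vs 'b' => DIFFER
  Position 2: 'e' vs 'b' => DIFFER
  Position 3: 'd' vs 'c' => DIFFER
Positions that differ: 4

4


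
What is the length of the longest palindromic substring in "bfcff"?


Input: "bfcff"
Checking substrings for palindromes:
  [1:4] "fcf" (len 3) => palindrome
  [3:5] "ff" (len 2) => palindrome
Longest palindromic substring: "fcf" with length 3

3


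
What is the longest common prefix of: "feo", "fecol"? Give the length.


Words: feo, fecol
  Position 0: all 'f' => match
  Position 1: all 'e' => match
  Position 2: ('o', 'c') => mismatch, stop
LCP = "fe" (length 2)

2


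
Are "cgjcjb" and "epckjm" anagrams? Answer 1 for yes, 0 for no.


Strings: "cgjcjb", "epckjm"
Sorted first:  bccgjj
Sorted second: cejkmp
Differ at position 0: 'b' vs 'c' => not anagrams

0


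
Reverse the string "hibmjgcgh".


Input: hibmjgcgh
Reading characters right to left:
  Position 8: 'h'
  Position 7: 'g'
  Position 6: 'c'
  Position 5: 'g'
  Position 4: 'j'
  Position 3: 'm'
  Position 2: 'b'
  Position 1: 'i'
  Position 0: 'h'
Reversed: hgcgjmbih

hgcgjmbih


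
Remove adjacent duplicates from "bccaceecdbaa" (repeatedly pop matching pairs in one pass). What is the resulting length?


Input: bccaceecdbaa
Stack-based adjacent duplicate removal:
  Read 'b': push. Stack: b
  Read 'c': push. Stack: bc
  Read 'c': matches stack top 'c' => pop. Stack: b
  Read 'a': push. Stack: ba
  Read 'c': push. Stack: bac
  Read 'e': push. Stack: bace
  Read 'e': matches stack top 'e' => pop. Stack: bac
  Read 'c': matches stack top 'c' => pop. Stack: ba
  Read 'd': push. Stack: bad
  Read 'b': push. Stack: badb
  Read 'a': push. Stack: badba
  Read 'a': matches stack top 'a' => pop. Stack: badb
Final stack: "badb" (length 4)

4


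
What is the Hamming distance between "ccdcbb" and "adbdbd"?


Comparing "ccdcbb" and "adbdbd" position by position:
  Position 0: 'c' vs 'a' => differ
  Position 1: 'c' vs 'd' => differ
  Position 2: 'd' vs 'b' => differ
  Position 3: 'c' vs 'd' => differ
  Position 4: 'b' vs 'b' => same
  Position 5: 'b' vs 'd' => differ
Total differences (Hamming distance): 5

5


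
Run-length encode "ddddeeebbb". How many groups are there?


Input: ddddeeebbb
Scanning for consecutive runs:
  Group 1: 'd' x 4 (positions 0-3)
  Group 2: 'e' x 3 (positions 4-6)
  Group 3: 'b' x 3 (positions 7-9)
Total groups: 3

3


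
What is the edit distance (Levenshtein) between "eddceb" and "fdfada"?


Computing edit distance: "eddceb" -> "fdfada"
DP table:
           f    d    f    a    d    a
      0    1    2    3    4    5    6
  e   1    1    2    3    4    5    6
  d   2    2    1    2    3    4    5
  d   3    3    2    2    3    3    4
  c   4    4    3    3    3    4    4
  e   5    5    4    4    4    4    5
  b   6    6    5    5    5    5    5
Edit distance = dp[6][6] = 5

5


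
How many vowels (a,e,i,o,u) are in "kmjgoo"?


Input: kmjgoo
Checking each character:
  'k' at position 0: consonant
  'm' at position 1: consonant
  'j' at position 2: consonant
  'g' at position 3: consonant
  'o' at position 4: vowel (running total: 1)
  'o' at position 5: vowel (running total: 2)
Total vowels: 2

2


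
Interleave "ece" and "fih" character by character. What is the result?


Interleaving "ece" and "fih":
  Position 0: 'e' from first, 'f' from second => "ef"
  Position 1: 'c' from first, 'i' from second => "ci"
  Position 2: 'e' from first, 'h' from second => "eh"
Result: efcieh

efcieh


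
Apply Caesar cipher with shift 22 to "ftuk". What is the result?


Caesar cipher: shift "ftuk" by 22
  'f' (pos 5) + 22 = pos 1 = 'b'
  't' (pos 19) + 22 = pos 15 = 'p'
  'u' (pos 20) + 22 = pos 16 = 'q'
  'k' (pos 10) + 22 = pos 6 = 'g'
Result: bpqg

bpqg


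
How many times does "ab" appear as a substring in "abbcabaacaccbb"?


Searching for "ab" in "abbcabaacaccbb"
Scanning each position:
  Position 0: "ab" => MATCH
  Position 1: "bb" => no
  Position 2: "bc" => no
  Position 3: "ca" => no
  Position 4: "ab" => MATCH
  Position 5: "ba" => no
  Position 6: "aa" => no
  Position 7: "ac" => no
  Position 8: "ca" => no
  Position 9: "ac" => no
  Position 10: "cc" => no
  Position 11: "cb" => no
  Position 12: "bb" => no
Total occurrences: 2

2


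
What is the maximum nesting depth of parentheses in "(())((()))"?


Input: "(())((()))"
Tracking depth:
  Position 0 '(': depth becomes 1
  Position 1 '(': depth becomes 2
  Position 2 ')': depth becomes 1
  Position 3 ')': depth becomes 0
  Position 4 '(': depth becomes 1
  Position 5 '(': depth becomes 2
  Position 6 '(': depth becomes 3
  Position 7 ')': depth becomes 2
  Position 8 ')': depth becomes 1
  Position 9 ')': depth becomes 0
Maximum depth reached: 3

3


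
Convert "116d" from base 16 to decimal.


Input: "116d" in base 16
Positional expansion:
  Digit '1' (value 1) x 16^3 = 4096
  Digit '1' (value 1) x 16^2 = 256
  Digit '6' (value 6) x 16^1 = 96
  Digit 'd' (value 13) x 16^0 = 13
Sum = 4461

4461


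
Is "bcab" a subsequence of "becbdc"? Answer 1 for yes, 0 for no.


Check if "bcab" is a subsequence of "becbdc"
Greedy scan:
  Position 0 ('b'): matches sub[0] = 'b'
  Position 1 ('e'): no match needed
  Position 2 ('c'): matches sub[1] = 'c'
  Position 3 ('b'): no match needed
  Position 4 ('d'): no match needed
  Position 5 ('c'): no match needed
Only matched 2/4 characters => not a subsequence

0


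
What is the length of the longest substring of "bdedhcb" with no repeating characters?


Input: "bdedhcb"
Sliding window (track last position of each char):
  Position 0 ('b'): window [0,0] length 1 -- new best
  Position 1 ('d'): window [0,1] length 2 -- new best
  Position 2 ('e'): window [0,2] length 3 -- new best
  Position 3 ('d'): repeat (last at 1), move window start to 2
  Position 3 ('d'): window [2,3] length 2
  Position 4 ('h'): window [2,4] length 3
  Position 5 ('c'): window [2,5] length 4 -- new best
  Position 6 ('b'): window [2,6] length 5 -- new best
Longest substring with no repeats: "edhcb" with length 5

5


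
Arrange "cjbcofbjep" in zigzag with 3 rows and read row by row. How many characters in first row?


Zigzag "cjbcofbjep" into 3 rows:
Placing characters:
  'c' => row 0
  'j' => row 1
  'b' => row 2
  'c' => row 1
  'o' => row 0
  'f' => row 1
  'b' => row 2
  'j' => row 1
  'e' => row 0
  'p' => row 1
Rows:
  Row 0: "coe"
  Row 1: "jcfjp"
  Row 2: "bb"
First row length: 3

3


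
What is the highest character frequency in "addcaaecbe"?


Input: addcaaecbe
Character counts:
  'a': 3
  'b': 1
  'c': 2
  'd': 2
  'e': 2
Maximum frequency: 3

3


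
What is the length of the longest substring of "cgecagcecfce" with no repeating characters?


Input: "cgecagcecfce"
Sliding window (track last position of each char):
  Position 0 ('c'): window [0,0] length 1 -- new best
  Position 1 ('g'): window [0,1] length 2 -- new best
  Position 2 ('e'): window [0,2] length 3 -- new best
  Position 3 ('c'): repeat (last at 0), move window start to 1
  Position 3 ('c'): window [1,3] length 3
  Position 4 ('a'): window [1,4] length 4 -- new best
  Position 5 ('g'): repeat (last at 1), move window start to 2
  Position 5 ('g'): window [2,5] length 4
  Position 6 ('c'): repeat (last at 3), move window start to 4
  Position 6 ('c'): window [4,6] length 3
  Position 7 ('e'): window [4,7] length 4
  Position 8 ('c'): repeat (last at 6), move window start to 7
  Position 8 ('c'): window [7,8] length 2
  Position 9 ('f'): window [7,9] length 3
  Position 10 ('c'): repeat (last at 8), move window start to 9
  Position 10 ('c'): window [9,10] length 2
  Position 11 ('e'): window [9,11] length 3
Longest substring with no repeats: "geca" with length 4

4


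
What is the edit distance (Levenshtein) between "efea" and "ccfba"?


Computing edit distance: "efea" -> "ccfba"
DP table:
           c    c    f    b    a
      0    1    2    3    4    5
  e   1    1    2    3    4    5
  f   2    2    2    2    3    4
  e   3    3    3    3    3    4
  a   4    4    4    4    4    3
Edit distance = dp[4][5] = 3

3


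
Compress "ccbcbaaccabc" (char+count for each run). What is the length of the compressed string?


Input: ccbcbaaccabc
Runs:
  'c' x 2 => "c2"
  'b' x 1 => "b1"
  'c' x 1 => "c1"
  'b' x 1 => "b1"
  'a' x 2 => "a2"
  'c' x 2 => "c2"
  'a' x 1 => "a1"
  'b' x 1 => "b1"
  'c' x 1 => "c1"
Compressed: "c2b1c1b1a2c2a1b1c1"
Compressed length: 18

18


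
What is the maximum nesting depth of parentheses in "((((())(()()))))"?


Input: "((((())(()()))))"
Tracking depth:
  Position 0 '(': depth becomes 1
  Position 1 '(': depth becomes 2
  Position 2 '(': depth becomes 3
  Position 3 '(': depth becomes 4
  Position 4 '(': depth becomes 5
  Position 5 ')': depth becomes 4
  Position 6 ')': depth becomes 3
  Position 7 '(': depth becomes 4
  Position 8 '(': depth becomes 5
  Position 9 ')': depth becomes 4
  Position 10 '(': depth becomes 5
  Position 11 ')': depth becomes 4
  Position 12 ')': depth becomes 3
  Position 13 ')': depth becomes 2
  Position 14 ')': depth becomes 1
  Position 15 ')': depth becomes 0
Maximum depth reached: 5

5


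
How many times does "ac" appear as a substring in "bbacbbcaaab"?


Searching for "ac" in "bbacbbcaaab"
Scanning each position:
  Position 0: "bb" => no
  Position 1: "ba" => no
  Position 2: "ac" => MATCH
  Position 3: "cb" => no
  Position 4: "bb" => no
  Position 5: "bc" => no
  Position 6: "ca" => no
  Position 7: "aa" => no
  Position 8: "aa" => no
  Position 9: "ab" => no
Total occurrences: 1

1


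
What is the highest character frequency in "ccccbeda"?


Input: ccccbeda
Character counts:
  'a': 1
  'b': 1
  'c': 4
  'd': 1
  'e': 1
Maximum frequency: 4

4


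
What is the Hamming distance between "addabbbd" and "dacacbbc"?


Comparing "addabbbd" and "dacacbbc" position by position:
  Position 0: 'a' vs 'd' => differ
  Position 1: 'd' vs 'a' => differ
  Position 2: 'd' vs 'c' => differ
  Position 3: 'a' vs 'a' => same
  Position 4: 'b' vs 'c' => differ
  Position 5: 'b' vs 'b' => same
  Position 6: 'b' vs 'b' => same
  Position 7: 'd' vs 'c' => differ
Total differences (Hamming distance): 5

5


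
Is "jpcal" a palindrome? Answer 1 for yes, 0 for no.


Input: jpcal
Reversed: lacpj
  Compare pos 0 ('j') with pos 4 ('l'): MISMATCH
  Compare pos 1 ('p') with pos 3 ('a'): MISMATCH
Result: not a palindrome

0


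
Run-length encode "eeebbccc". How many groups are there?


Input: eeebbccc
Scanning for consecutive runs:
  Group 1: 'e' x 3 (positions 0-2)
  Group 2: 'b' x 2 (positions 3-4)
  Group 3: 'c' x 3 (positions 5-7)
Total groups: 3

3


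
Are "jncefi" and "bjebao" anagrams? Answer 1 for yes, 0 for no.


Strings: "jncefi", "bjebao"
Sorted first:  cefijn
Sorted second: abbejo
Differ at position 0: 'c' vs 'a' => not anagrams

0


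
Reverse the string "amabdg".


Input: amabdg
Reading characters right to left:
  Position 5: 'g'
  Position 4: 'd'
  Position 3: 'b'
  Position 2: 'a'
  Position 1: 'm'
  Position 0: 'a'
Reversed: gdbama

gdbama


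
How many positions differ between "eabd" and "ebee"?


Comparing "eabd" and "ebee" position by position:
  Position 0: 'e' vs 'e' => same
  Position 1: 'a' vs 'b' => DIFFER
  Position 2: 'b' vs 'e' => DIFFER
  Position 3: 'd' vs 'e' => DIFFER
Positions that differ: 3

3


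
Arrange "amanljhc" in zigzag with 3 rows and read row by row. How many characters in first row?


Zigzag "amanljhc" into 3 rows:
Placing characters:
  'a' => row 0
  'm' => row 1
  'a' => row 2
  'n' => row 1
  'l' => row 0
  'j' => row 1
  'h' => row 2
  'c' => row 1
Rows:
  Row 0: "al"
  Row 1: "mnjc"
  Row 2: "ah"
First row length: 2

2


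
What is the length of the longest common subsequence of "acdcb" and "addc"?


LCS of "acdcb" and "addc"
DP table:
           a    d    d    c
      0    0    0    0    0
  a   0    1    1    1    1
  c   0    1    1    1    2
  d   0    1    2    2    2
  c   0    1    2    2    3
  b   0    1    2    2    3
LCS length = dp[5][4] = 3

3


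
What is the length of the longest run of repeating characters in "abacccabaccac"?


Input: "abacccabaccac"
Scanning for longest run:
  Position 1 ('b'): new char, reset run to 1
  Position 2 ('a'): new char, reset run to 1
  Position 3 ('c'): new char, reset run to 1
  Position 4 ('c'): continues run of 'c', length=2
  Position 5 ('c'): continues run of 'c', length=3
  Position 6 ('a'): new char, reset run to 1
  Position 7 ('b'): new char, reset run to 1
  Position 8 ('a'): new char, reset run to 1
  Position 9 ('c'): new char, reset run to 1
  Position 10 ('c'): continues run of 'c', length=2
  Position 11 ('a'): new char, reset run to 1
  Position 12 ('c'): new char, reset run to 1
Longest run: 'c' with length 3

3


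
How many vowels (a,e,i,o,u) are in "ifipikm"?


Input: ifipikm
Checking each character:
  'i' at position 0: vowel (running total: 1)
  'f' at position 1: consonant
  'i' at position 2: vowel (running total: 2)
  'p' at position 3: consonant
  'i' at position 4: vowel (running total: 3)
  'k' at position 5: consonant
  'm' at position 6: consonant
Total vowels: 3

3


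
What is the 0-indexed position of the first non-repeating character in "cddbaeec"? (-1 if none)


Input: cddbaeec
Character frequencies:
  'a': 1
  'b': 1
  'c': 2
  'd': 2
  'e': 2
Scanning left to right for freq == 1:
  Position 0 ('c'): freq=2, skip
  Position 1 ('d'): freq=2, skip
  Position 2 ('d'): freq=2, skip
  Position 3 ('b'): unique! => answer = 3

3


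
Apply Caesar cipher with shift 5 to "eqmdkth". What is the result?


Caesar cipher: shift "eqmdkth" by 5
  'e' (pos 4) + 5 = pos 9 = 'j'
  'q' (pos 16) + 5 = pos 21 = 'v'
  'm' (pos 12) + 5 = pos 17 = 'r'
  'd' (pos 3) + 5 = pos 8 = 'i'
  'k' (pos 10) + 5 = pos 15 = 'p'
  't' (pos 19) + 5 = pos 24 = 'y'
  'h' (pos 7) + 5 = pos 12 = 'm'
Result: jvripym

jvripym


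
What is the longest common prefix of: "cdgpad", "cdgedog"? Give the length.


Words: cdgpad, cdgedog
  Position 0: all 'c' => match
  Position 1: all 'd' => match
  Position 2: all 'g' => match
  Position 3: ('p', 'e') => mismatch, stop
LCP = "cdg" (length 3)

3


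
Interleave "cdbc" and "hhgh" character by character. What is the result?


Interleaving "cdbc" and "hhgh":
  Position 0: 'c' from first, 'h' from second => "ch"
  Position 1: 'd' from first, 'h' from second => "dh"
  Position 2: 'b' from first, 'g' from second => "bg"
  Position 3: 'c' from first, 'h' from second => "ch"
Result: chdhbgch

chdhbgch


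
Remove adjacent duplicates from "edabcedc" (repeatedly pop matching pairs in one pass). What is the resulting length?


Input: edabcedc
Stack-based adjacent duplicate removal:
  Read 'e': push. Stack: e
  Read 'd': push. Stack: ed
  Read 'a': push. Stack: eda
  Read 'b': push. Stack: edab
  Read 'c': push. Stack: edabc
  Read 'e': push. Stack: edabce
  Read 'd': push. Stack: edabced
  Read 'c': push. Stack: edabcedc
Final stack: "edabcedc" (length 8)

8


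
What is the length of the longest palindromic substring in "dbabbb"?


Input: "dbabbb"
Checking substrings for palindromes:
  [1:4] "bab" (len 3) => palindrome
  [3:6] "bbb" (len 3) => palindrome
  [3:5] "bb" (len 2) => palindrome
  [4:6] "bb" (len 2) => palindrome
Longest palindromic substring: "bab" with length 3

3


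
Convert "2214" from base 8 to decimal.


Input: "2214" in base 8
Positional expansion:
  Digit '2' (value 2) x 8^3 = 1024
  Digit '2' (value 2) x 8^2 = 128
  Digit '1' (value 1) x 8^1 = 8
  Digit '4' (value 4) x 8^0 = 4
Sum = 1164

1164


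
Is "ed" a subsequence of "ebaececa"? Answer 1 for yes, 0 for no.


Check if "ed" is a subsequence of "ebaececa"
Greedy scan:
  Position 0 ('e'): matches sub[0] = 'e'
  Position 1 ('b'): no match needed
  Position 2 ('a'): no match needed
  Position 3 ('e'): no match needed
  Position 4 ('c'): no match needed
  Position 5 ('e'): no match needed
  Position 6 ('c'): no match needed
  Position 7 ('a'): no match needed
Only matched 1/2 characters => not a subsequence

0


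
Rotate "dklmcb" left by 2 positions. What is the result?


Input: "dklmcb", rotate left by 2
First 2 characters: "dk"
Remaining characters: "lmcb"
Concatenate remaining + first: "lmcb" + "dk" = "lmcbdk"

lmcbdk


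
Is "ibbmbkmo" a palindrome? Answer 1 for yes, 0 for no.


Input: ibbmbkmo
Reversed: omkbmbbi
  Compare pos 0 ('i') with pos 7 ('o'): MISMATCH
  Compare pos 1 ('b') with pos 6 ('m'): MISMATCH
  Compare pos 2 ('b') with pos 5 ('k'): MISMATCH
  Compare pos 3 ('m') with pos 4 ('b'): MISMATCH
Result: not a palindrome

0


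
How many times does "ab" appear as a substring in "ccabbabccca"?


Searching for "ab" in "ccabbabccca"
Scanning each position:
  Position 0: "cc" => no
  Position 1: "ca" => no
  Position 2: "ab" => MATCH
  Position 3: "bb" => no
  Position 4: "ba" => no
  Position 5: "ab" => MATCH
  Position 6: "bc" => no
  Position 7: "cc" => no
  Position 8: "cc" => no
  Position 9: "ca" => no
Total occurrences: 2

2


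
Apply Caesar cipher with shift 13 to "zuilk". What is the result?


Caesar cipher: shift "zuilk" by 13
  'z' (pos 25) + 13 = pos 12 = 'm'
  'u' (pos 20) + 13 = pos 7 = 'h'
  'i' (pos 8) + 13 = pos 21 = 'v'
  'l' (pos 11) + 13 = pos 24 = 'y'
  'k' (pos 10) + 13 = pos 23 = 'x'
Result: mhvyx

mhvyx


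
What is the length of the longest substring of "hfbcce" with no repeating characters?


Input: "hfbcce"
Sliding window (track last position of each char):
  Position 0 ('h'): window [0,0] length 1 -- new best
  Position 1 ('f'): window [0,1] length 2 -- new best
  Position 2 ('b'): window [0,2] length 3 -- new best
  Position 3 ('c'): window [0,3] length 4 -- new best
  Position 4 ('c'): repeat (last at 3), move window start to 4
  Position 4 ('c'): window [4,4] length 1
  Position 5 ('e'): window [4,5] length 2
Longest substring with no repeats: "hfbc" with length 4

4


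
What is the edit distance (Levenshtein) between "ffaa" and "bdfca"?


Computing edit distance: "ffaa" -> "bdfca"
DP table:
           b    d    f    c    a
      0    1    2    3    4    5
  f   1    1    2    2    3    4
  f   2    2    2    2    3    4
  a   3    3    3    3    3    3
  a   4    4    4    4    4    3
Edit distance = dp[4][5] = 3

3


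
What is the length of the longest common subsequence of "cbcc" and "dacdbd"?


LCS of "cbcc" and "dacdbd"
DP table:
           d    a    c    d    b    d
      0    0    0    0    0    0    0
  c   0    0    0    1    1    1    1
  b   0    0    0    1    1    2    2
  c   0    0    0    1    1    2    2
  c   0    0    0    1    1    2    2
LCS length = dp[4][6] = 2

2


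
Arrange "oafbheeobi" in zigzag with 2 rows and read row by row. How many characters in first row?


Zigzag "oafbheeobi" into 2 rows:
Placing characters:
  'o' => row 0
  'a' => row 1
  'f' => row 0
  'b' => row 1
  'h' => row 0
  'e' => row 1
  'e' => row 0
  'o' => row 1
  'b' => row 0
  'i' => row 1
Rows:
  Row 0: "ofheb"
  Row 1: "abeoi"
First row length: 5

5


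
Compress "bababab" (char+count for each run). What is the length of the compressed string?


Input: bababab
Runs:
  'b' x 1 => "b1"
  'a' x 1 => "a1"
  'b' x 1 => "b1"
  'a' x 1 => "a1"
  'b' x 1 => "b1"
  'a' x 1 => "a1"
  'b' x 1 => "b1"
Compressed: "b1a1b1a1b1a1b1"
Compressed length: 14

14


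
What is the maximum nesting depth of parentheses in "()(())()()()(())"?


Input: "()(())()()()(())"
Tracking depth:
  Position 0 '(': depth becomes 1
  Position 1 ')': depth becomes 0
  Position 2 '(': depth becomes 1
  Position 3 '(': depth becomes 2
  Position 4 ')': depth becomes 1
  Position 5 ')': depth becomes 0
  Position 6 '(': depth becomes 1
  Position 7 ')': depth becomes 0
  Position 8 '(': depth becomes 1
  Position 9 ')': depth becomes 0
  Position 10 '(': depth becomes 1
  Position 11 ')': depth becomes 0
  Position 12 '(': depth becomes 1
  Position 13 '(': depth becomes 2
  Position 14 ')': depth becomes 1
  Position 15 ')': depth becomes 0
Maximum depth reached: 2

2


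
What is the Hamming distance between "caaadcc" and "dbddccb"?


Comparing "caaadcc" and "dbddccb" position by position:
  Position 0: 'c' vs 'd' => differ
  Position 1: 'a' vs 'b' => differ
  Position 2: 'a' vs 'd' => differ
  Position 3: 'a' vs 'd' => differ
  Position 4: 'd' vs 'c' => differ
  Position 5: 'c' vs 'c' => same
  Position 6: 'c' vs 'b' => differ
Total differences (Hamming distance): 6

6


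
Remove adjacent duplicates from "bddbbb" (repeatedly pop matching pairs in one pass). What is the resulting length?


Input: bddbbb
Stack-based adjacent duplicate removal:
  Read 'b': push. Stack: b
  Read 'd': push. Stack: bd
  Read 'd': matches stack top 'd' => pop. Stack: b
  Read 'b': matches stack top 'b' => pop. Stack: (empty)
  Read 'b': push. Stack: b
  Read 'b': matches stack top 'b' => pop. Stack: (empty)
Final stack: "" (length 0)

0


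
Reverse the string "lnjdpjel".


Input: lnjdpjel
Reading characters right to left:
  Position 7: 'l'
  Position 6: 'e'
  Position 5: 'j'
  Position 4: 'p'
  Position 3: 'd'
  Position 2: 'j'
  Position 1: 'n'
  Position 0: 'l'
Reversed: lejpdjnl

lejpdjnl


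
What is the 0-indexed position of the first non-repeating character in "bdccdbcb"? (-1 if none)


Input: bdccdbcb
Character frequencies:
  'b': 3
  'c': 3
  'd': 2
Scanning left to right for freq == 1:
  Position 0 ('b'): freq=3, skip
  Position 1 ('d'): freq=2, skip
  Position 2 ('c'): freq=3, skip
  Position 3 ('c'): freq=3, skip
  Position 4 ('d'): freq=2, skip
  Position 5 ('b'): freq=3, skip
  Position 6 ('c'): freq=3, skip
  Position 7 ('b'): freq=3, skip
  No unique character found => answer = -1

-1


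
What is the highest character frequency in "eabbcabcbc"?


Input: eabbcabcbc
Character counts:
  'a': 2
  'b': 4
  'c': 3
  'e': 1
Maximum frequency: 4

4


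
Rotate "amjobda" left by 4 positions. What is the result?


Input: "amjobda", rotate left by 4
First 4 characters: "amjo"
Remaining characters: "bda"
Concatenate remaining + first: "bda" + "amjo" = "bdaamjo"

bdaamjo


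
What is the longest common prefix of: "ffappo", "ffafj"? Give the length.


Words: ffappo, ffafj
  Position 0: all 'f' => match
  Position 1: all 'f' => match
  Position 2: all 'a' => match
  Position 3: ('p', 'f') => mismatch, stop
LCP = "ffa" (length 3)

3


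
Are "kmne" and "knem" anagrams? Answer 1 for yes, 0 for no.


Strings: "kmne", "knem"
Sorted first:  ekmn
Sorted second: ekmn
Sorted forms match => anagrams

1


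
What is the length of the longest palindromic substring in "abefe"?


Input: "abefe"
Checking substrings for palindromes:
  [2:5] "efe" (len 3) => palindrome
Longest palindromic substring: "efe" with length 3

3


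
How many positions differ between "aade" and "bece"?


Comparing "aade" and "bece" position by position:
  Position 0: 'a' vs 'b' => DIFFER
  Position 1: 'a' vs 'e' => DIFFER
  Position 2: 'd' vs 'c' => DIFFER
  Position 3: 'e' vs 'e' => same
Positions that differ: 3

3


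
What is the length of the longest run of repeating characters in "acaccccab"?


Input: "acaccccab"
Scanning for longest run:
  Position 1 ('c'): new char, reset run to 1
  Position 2 ('a'): new char, reset run to 1
  Position 3 ('c'): new char, reset run to 1
  Position 4 ('c'): continues run of 'c', length=2
  Position 5 ('c'): continues run of 'c', length=3
  Position 6 ('c'): continues run of 'c', length=4
  Position 7 ('a'): new char, reset run to 1
  Position 8 ('b'): new char, reset run to 1
Longest run: 'c' with length 4

4


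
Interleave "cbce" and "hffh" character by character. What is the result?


Interleaving "cbce" and "hffh":
  Position 0: 'c' from first, 'h' from second => "ch"
  Position 1: 'b' from first, 'f' from second => "bf"
  Position 2: 'c' from first, 'f' from second => "cf"
  Position 3: 'e' from first, 'h' from second => "eh"
Result: chbfcfeh

chbfcfeh


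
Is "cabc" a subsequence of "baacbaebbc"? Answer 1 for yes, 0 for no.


Check if "cabc" is a subsequence of "baacbaebbc"
Greedy scan:
  Position 0 ('b'): no match needed
  Position 1 ('a'): no match needed
  Position 2 ('a'): no match needed
  Position 3 ('c'): matches sub[0] = 'c'
  Position 4 ('b'): no match needed
  Position 5 ('a'): matches sub[1] = 'a'
  Position 6 ('e'): no match needed
  Position 7 ('b'): matches sub[2] = 'b'
  Position 8 ('b'): no match needed
  Position 9 ('c'): matches sub[3] = 'c'
All 4 characters matched => is a subsequence

1


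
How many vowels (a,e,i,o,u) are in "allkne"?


Input: allkne
Checking each character:
  'a' at position 0: vowel (running total: 1)
  'l' at position 1: consonant
  'l' at position 2: consonant
  'k' at position 3: consonant
  'n' at position 4: consonant
  'e' at position 5: vowel (running total: 2)
Total vowels: 2

2


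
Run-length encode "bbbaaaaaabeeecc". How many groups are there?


Input: bbbaaaaaabeeecc
Scanning for consecutive runs:
  Group 1: 'b' x 3 (positions 0-2)
  Group 2: 'a' x 6 (positions 3-8)
  Group 3: 'b' x 1 (positions 9-9)
  Group 4: 'e' x 3 (positions 10-12)
  Group 5: 'c' x 2 (positions 13-14)
Total groups: 5

5


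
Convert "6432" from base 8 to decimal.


Input: "6432" in base 8
Positional expansion:
  Digit '6' (value 6) x 8^3 = 3072
  Digit '4' (value 4) x 8^2 = 256
  Digit '3' (value 3) x 8^1 = 24
  Digit '2' (value 2) x 8^0 = 2
Sum = 3354

3354


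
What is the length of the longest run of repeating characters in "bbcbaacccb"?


Input: "bbcbaacccb"
Scanning for longest run:
  Position 1 ('b'): continues run of 'b', length=2
  Position 2 ('c'): new char, reset run to 1
  Position 3 ('b'): new char, reset run to 1
  Position 4 ('a'): new char, reset run to 1
  Position 5 ('a'): continues run of 'a', length=2
  Position 6 ('c'): new char, reset run to 1
  Position 7 ('c'): continues run of 'c', length=2
  Position 8 ('c'): continues run of 'c', length=3
  Position 9 ('b'): new char, reset run to 1
Longest run: 'c' with length 3

3


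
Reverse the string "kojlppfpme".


Input: kojlppfpme
Reading characters right to left:
  Position 9: 'e'
  Position 8: 'm'
  Position 7: 'p'
  Position 6: 'f'
  Position 5: 'p'
  Position 4: 'p'
  Position 3: 'l'
  Position 2: 'j'
  Position 1: 'o'
  Position 0: 'k'
Reversed: empfppljok

empfppljok


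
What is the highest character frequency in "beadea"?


Input: beadea
Character counts:
  'a': 2
  'b': 1
  'd': 1
  'e': 2
Maximum frequency: 2

2


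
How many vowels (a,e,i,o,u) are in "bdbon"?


Input: bdbon
Checking each character:
  'b' at position 0: consonant
  'd' at position 1: consonant
  'b' at position 2: consonant
  'o' at position 3: vowel (running total: 1)
  'n' at position 4: consonant
Total vowels: 1

1


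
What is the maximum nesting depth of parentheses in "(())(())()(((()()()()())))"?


Input: "(())(())()(((()()()()())))"
Tracking depth:
  Position 0 '(': depth becomes 1
  Position 1 '(': depth becomes 2
  Position 2 ')': depth becomes 1
  Position 3 ')': depth becomes 0
  Position 4 '(': depth becomes 1
  Position 5 '(': depth becomes 2
  Position 6 ')': depth becomes 1
  Position 7 ')': depth becomes 0
  Position 8 '(': depth becomes 1
  Position 9 ')': depth becomes 0
  Position 10 '(': depth becomes 1
  Position 11 '(': depth becomes 2
  Position 12 '(': depth becomes 3
  Position 13 '(': depth becomes 4
  Position 14 ')': depth becomes 3
  Position 15 '(': depth becomes 4
  Position 16 ')': depth becomes 3
  Position 17 '(': depth becomes 4
  Position 18 ')': depth becomes 3
  Position 19 '(': depth becomes 4
  Position 20 ')': depth becomes 3
  Position 21 '(': depth becomes 4
  Position 22 ')': depth becomes 3
  Position 23 ')': depth becomes 2
  Position 24 ')': depth becomes 1
  Position 25 ')': depth becomes 0
Maximum depth reached: 4

4


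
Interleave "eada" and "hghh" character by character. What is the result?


Interleaving "eada" and "hghh":
  Position 0: 'e' from first, 'h' from second => "eh"
  Position 1: 'a' from first, 'g' from second => "ag"
  Position 2: 'd' from first, 'h' from second => "dh"
  Position 3: 'a' from first, 'h' from second => "ah"
Result: ehagdhah

ehagdhah


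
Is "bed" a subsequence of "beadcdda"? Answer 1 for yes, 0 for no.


Check if "bed" is a subsequence of "beadcdda"
Greedy scan:
  Position 0 ('b'): matches sub[0] = 'b'
  Position 1 ('e'): matches sub[1] = 'e'
  Position 2 ('a'): no match needed
  Position 3 ('d'): matches sub[2] = 'd'
  Position 4 ('c'): no match needed
  Position 5 ('d'): no match needed
  Position 6 ('d'): no match needed
  Position 7 ('a'): no match needed
All 3 characters matched => is a subsequence

1


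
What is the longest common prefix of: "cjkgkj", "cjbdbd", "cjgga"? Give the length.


Words: cjkgkj, cjbdbd, cjgga
  Position 0: all 'c' => match
  Position 1: all 'j' => match
  Position 2: ('k', 'b', 'g') => mismatch, stop
LCP = "cj" (length 2)

2


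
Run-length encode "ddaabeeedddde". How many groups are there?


Input: ddaabeeedddde
Scanning for consecutive runs:
  Group 1: 'd' x 2 (positions 0-1)
  Group 2: 'a' x 2 (positions 2-3)
  Group 3: 'b' x 1 (positions 4-4)
  Group 4: 'e' x 3 (positions 5-7)
  Group 5: 'd' x 4 (positions 8-11)
  Group 6: 'e' x 1 (positions 12-12)
Total groups: 6

6


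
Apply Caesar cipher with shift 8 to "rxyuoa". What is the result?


Caesar cipher: shift "rxyuoa" by 8
  'r' (pos 17) + 8 = pos 25 = 'z'
  'x' (pos 23) + 8 = pos 5 = 'f'
  'y' (pos 24) + 8 = pos 6 = 'g'
  'u' (pos 20) + 8 = pos 2 = 'c'
  'o' (pos 14) + 8 = pos 22 = 'w'
  'a' (pos 0) + 8 = pos 8 = 'i'
Result: zfgcwi

zfgcwi


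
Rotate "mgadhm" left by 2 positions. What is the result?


Input: "mgadhm", rotate left by 2
First 2 characters: "mg"
Remaining characters: "adhm"
Concatenate remaining + first: "adhm" + "mg" = "adhmmg"

adhmmg


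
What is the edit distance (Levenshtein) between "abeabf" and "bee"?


Computing edit distance: "abeabf" -> "bee"
DP table:
           b    e    e
      0    1    2    3
  a   1    1    2    3
  b   2    1    2    3
  e   3    2    1    2
  a   4    3    2    2
  b   5    4    3    3
  f   6    5    4    4
Edit distance = dp[6][3] = 4

4


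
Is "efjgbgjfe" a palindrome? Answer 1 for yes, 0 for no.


Input: efjgbgjfe
Reversed: efjgbgjfe
  Compare pos 0 ('e') with pos 8 ('e'): match
  Compare pos 1 ('f') with pos 7 ('f'): match
  Compare pos 2 ('j') with pos 6 ('j'): match
  Compare pos 3 ('g') with pos 5 ('g'): match
Result: palindrome

1


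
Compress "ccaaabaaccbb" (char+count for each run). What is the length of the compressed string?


Input: ccaaabaaccbb
Runs:
  'c' x 2 => "c2"
  'a' x 3 => "a3"
  'b' x 1 => "b1"
  'a' x 2 => "a2"
  'c' x 2 => "c2"
  'b' x 2 => "b2"
Compressed: "c2a3b1a2c2b2"
Compressed length: 12

12


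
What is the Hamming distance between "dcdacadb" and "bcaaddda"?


Comparing "dcdacadb" and "bcaaddda" position by position:
  Position 0: 'd' vs 'b' => differ
  Position 1: 'c' vs 'c' => same
  Position 2: 'd' vs 'a' => differ
  Position 3: 'a' vs 'a' => same
  Position 4: 'c' vs 'd' => differ
  Position 5: 'a' vs 'd' => differ
  Position 6: 'd' vs 'd' => same
  Position 7: 'b' vs 'a' => differ
Total differences (Hamming distance): 5

5


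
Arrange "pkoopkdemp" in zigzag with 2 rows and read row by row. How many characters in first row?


Zigzag "pkoopkdemp" into 2 rows:
Placing characters:
  'p' => row 0
  'k' => row 1
  'o' => row 0
  'o' => row 1
  'p' => row 0
  'k' => row 1
  'd' => row 0
  'e' => row 1
  'm' => row 0
  'p' => row 1
Rows:
  Row 0: "popdm"
  Row 1: "kokep"
First row length: 5

5


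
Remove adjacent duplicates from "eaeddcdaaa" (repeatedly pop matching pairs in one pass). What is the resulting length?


Input: eaeddcdaaa
Stack-based adjacent duplicate removal:
  Read 'e': push. Stack: e
  Read 'a': push. Stack: ea
  Read 'e': push. Stack: eae
  Read 'd': push. Stack: eaed
  Read 'd': matches stack top 'd' => pop. Stack: eae
  Read 'c': push. Stack: eaec
  Read 'd': push. Stack: eaecd
  Read 'a': push. Stack: eaecda
  Read 'a': matches stack top 'a' => pop. Stack: eaecd
  Read 'a': push. Stack: eaecda
Final stack: "eaecda" (length 6)

6


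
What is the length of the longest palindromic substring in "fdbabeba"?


Input: "fdbabeba"
Checking substrings for palindromes:
  [3:8] "abeba" (len 5) => palindrome
  [2:5] "bab" (len 3) => palindrome
  [4:7] "beb" (len 3) => palindrome
Longest palindromic substring: "abeba" with length 5

5


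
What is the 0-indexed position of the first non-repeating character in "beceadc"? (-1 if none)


Input: beceadc
Character frequencies:
  'a': 1
  'b': 1
  'c': 2
  'd': 1
  'e': 2
Scanning left to right for freq == 1:
  Position 0 ('b'): unique! => answer = 0

0


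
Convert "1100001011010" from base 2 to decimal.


Input: "1100001011010" in base 2
Positional expansion:
  Digit '1' (value 1) x 2^12 = 4096
  Digit '1' (value 1) x 2^11 = 2048
  Digit '0' (value 0) x 2^10 = 0
  Digit '0' (value 0) x 2^9 = 0
  Digit '0' (value 0) x 2^8 = 0
  Digit '0' (value 0) x 2^7 = 0
  Digit '1' (value 1) x 2^6 = 64
  Digit '0' (value 0) x 2^5 = 0
  Digit '1' (value 1) x 2^4 = 16
  Digit '1' (value 1) x 2^3 = 8
  Digit '0' (value 0) x 2^2 = 0
  Digit '1' (value 1) x 2^1 = 2
  Digit '0' (value 0) x 2^0 = 0
Sum = 6234

6234


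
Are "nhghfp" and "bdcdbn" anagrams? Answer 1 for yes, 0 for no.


Strings: "nhghfp", "bdcdbn"
Sorted first:  fghhnp
Sorted second: bbcddn
Differ at position 0: 'f' vs 'b' => not anagrams

0


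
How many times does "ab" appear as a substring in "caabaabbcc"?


Searching for "ab" in "caabaabbcc"
Scanning each position:
  Position 0: "ca" => no
  Position 1: "aa" => no
  Position 2: "ab" => MATCH
  Position 3: "ba" => no
  Position 4: "aa" => no
  Position 5: "ab" => MATCH
  Position 6: "bb" => no
  Position 7: "bc" => no
  Position 8: "cc" => no
Total occurrences: 2

2


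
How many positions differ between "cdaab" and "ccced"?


Comparing "cdaab" and "ccced" position by position:
  Position 0: 'c' vs 'c' => same
  Position 1: 'd' vs 'c' => DIFFER
  Position 2: 'a' vs 'c' => DIFFER
  Position 3: 'a' vs 'e' => DIFFER
  Position 4: 'b' vs 'd' => DIFFER
Positions that differ: 4

4
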